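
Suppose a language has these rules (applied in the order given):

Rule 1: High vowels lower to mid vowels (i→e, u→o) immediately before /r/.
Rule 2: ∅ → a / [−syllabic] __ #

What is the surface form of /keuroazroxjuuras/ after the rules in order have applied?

Rule 1 (pre-rhotic lowering): /u/ is a high vowel immediately before /r/, so it lowers to [o]. /u/ is a high vowel immediately before /r/, so it lowers to [o]. /keuroazroxjuuras/ → keoroazroxjuoras.
Rule 2 (final a-epenthesis): the form ends in the consonant /s/, so [a] is inserted word-finally. /keoroazroxjuoras/ → keoroazroxjuorasa.

keoroazroxjuorasa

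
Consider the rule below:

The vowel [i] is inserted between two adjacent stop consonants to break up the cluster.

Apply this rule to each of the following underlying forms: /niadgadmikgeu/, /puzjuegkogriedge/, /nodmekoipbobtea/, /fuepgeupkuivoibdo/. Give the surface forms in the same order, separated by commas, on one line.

/niadgadmikgeu/: /d/ and /g/ form a stop–stop cluster, so [i] is inserted between them. /k/ and /g/ form a stop–stop cluster, so [i] is inserted between them. → [niadigadmikigeu].
/puzjuegkogriedge/: /g/ and /k/ form a stop–stop cluster, so [i] is inserted between them. /d/ and /g/ form a stop–stop cluster, so [i] is inserted between them. → [puzjuegikogriedige].
/nodmekoipbobtea/: /p/ and /b/ form a stop–stop cluster, so [i] is inserted between them. /b/ and /t/ form a stop–stop cluster, so [i] is inserted between them. → [nodmekoipibobitea].
/fuepgeupkuivoibdo/: /p/ and /g/ form a stop–stop cluster, so [i] is inserted between them. /p/ and /k/ form a stop–stop cluster, so [i] is inserted between them. /b/ and /d/ form a stop–stop cluster, so [i] is inserted between them. → [fuepigeupikuivoibido].

niadigadmikigeu, puzjuegikogriedige, nodmekoipibobitea, fuepigeupikuivoibido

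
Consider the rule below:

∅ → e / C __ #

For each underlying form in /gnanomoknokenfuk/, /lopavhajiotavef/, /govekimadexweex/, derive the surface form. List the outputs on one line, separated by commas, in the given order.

/gnanomoknokenfuk/: the form ends in the consonant /k/, so [e] is inserted word-finally. → [gnanomoknokenfuke].
/lopavhajiotavef/: the form ends in the consonant /f/, so [e] is inserted word-finally. → [lopavhajiotavefe].
/govekimadexweex/: the form ends in the consonant /x/, so [e] is inserted word-finally. → [govekimadexweexe].

gnanomoknokenfuke, lopavhajiotavefe, govekimadexweexe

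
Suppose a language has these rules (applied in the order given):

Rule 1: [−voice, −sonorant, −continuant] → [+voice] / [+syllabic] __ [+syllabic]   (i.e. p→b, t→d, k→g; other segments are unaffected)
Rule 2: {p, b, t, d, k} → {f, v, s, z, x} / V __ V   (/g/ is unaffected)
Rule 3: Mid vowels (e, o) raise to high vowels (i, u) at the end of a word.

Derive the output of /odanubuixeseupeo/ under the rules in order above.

ozanuvuixeseuveu

Rule 1 (intervocalic voicing): /p/ is a voiceless stop between vowels /u/ and /e/, so it voices to [b]. /odanubuixeseupeo/ → odanubuixeseubeo.
Rule 2 (intervocalic spirantization): /d/ is a stop between vowels /o/ and /a/, so it spirantizes to the fricative [z]. /b/ is a stop between vowels /u/ and /u/, so it spirantizes to the fricative [v]. /b/ is a stop between vowels /u/ and /e/, so it spirantizes to the fricative [v]. /odanubuixeseubeo/ → ozanuvuixeseuveo.
Rule 3 (final vowel raising): /o/ is a mid vowel in word-final position, so it raises to [u]. /ozanuvuixeseuveo/ → ozanuvuixeseuveu.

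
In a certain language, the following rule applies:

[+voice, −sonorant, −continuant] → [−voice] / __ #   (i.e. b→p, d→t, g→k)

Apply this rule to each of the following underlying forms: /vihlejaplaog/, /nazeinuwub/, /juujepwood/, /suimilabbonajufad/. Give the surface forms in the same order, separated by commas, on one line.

vihlejaplaok, nazeinuwup, juujepwoot, suimilabbonajufat

/vihlejaplaog/: /g/ is a voiced stop in word-final position, so it devoices to [k]. → [vihlejaplaok].
/nazeinuwub/: /b/ is a voiced stop in word-final position, so it devoices to [p]. → [nazeinuwup].
/juujepwood/: /d/ is a voiced stop in word-final position, so it devoices to [t]. → [juujepwoot].
/suimilabbonajufad/: /d/ is a voiced stop in word-final position, so it devoices to [t]. → [suimilabbonajufat].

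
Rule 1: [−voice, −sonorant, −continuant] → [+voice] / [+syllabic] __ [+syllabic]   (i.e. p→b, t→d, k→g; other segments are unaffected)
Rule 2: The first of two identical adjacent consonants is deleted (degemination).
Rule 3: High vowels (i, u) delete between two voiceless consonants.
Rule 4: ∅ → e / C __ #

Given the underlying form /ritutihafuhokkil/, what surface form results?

ridudihafhokile

Rule 1 (intervocalic voicing): /t/ is a voiceless stop between vowels /i/ and /u/, so it voices to [d]. /t/ is a voiceless stop between vowels /u/ and /i/, so it voices to [d]. /ritutihafuhokkil/ → ridudihafuhokkil.
Rule 2 (degemination): /kk/ is a geminate; the first /k/ deletes. /ridudihafuhokkil/ → ridudihafuhokil.
Rule 3 (high vowel syncope): /u/ is a high vowel flanked by voiceless consonants /f/ and /h/, so it deletes. /ridudihafuhokil/ → ridudihafhokil.
Rule 4 (final e-epenthesis): the form ends in the consonant /l/, so [e] is inserted word-finally. /ridudihafhokil/ → ridudihafhokile.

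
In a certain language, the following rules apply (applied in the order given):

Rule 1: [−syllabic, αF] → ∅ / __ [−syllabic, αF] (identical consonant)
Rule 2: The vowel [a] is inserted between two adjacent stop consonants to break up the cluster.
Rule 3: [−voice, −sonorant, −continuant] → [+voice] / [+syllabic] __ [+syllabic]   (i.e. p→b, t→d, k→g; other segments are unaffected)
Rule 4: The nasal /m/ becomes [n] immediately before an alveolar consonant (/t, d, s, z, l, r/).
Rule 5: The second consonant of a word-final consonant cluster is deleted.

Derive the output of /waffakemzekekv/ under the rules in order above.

wafagenzegek

Rule 1 (degemination): /ff/ is a geminate; the first /f/ deletes. /waffakemzekekv/ → wafakemzekekv.
Rule 2 (stop-cluster a-epenthesis): no segment meets the environment; /wafakemzekekv/ is unchanged.
Rule 3 (intervocalic voicing): /k/ is a voiceless stop between vowels /a/ and /e/, so it voices to [g]. /k/ is a voiceless stop between vowels /e/ and /e/, so it voices to [g]. /wafakemzekekv/ → wafagemzegekv.
Rule 4 (nasal place assimilation): /m/ precedes the alveolar consonant /z/, so it assimilates in place to [n]. /wafagemzegekv/ → wafagenzegekv.
Rule 5 (final cluster simplification): /v/ is the second consonant of a word-final cluster /kv/, so it deletes. /wafagenzegekv/ → wafagenzegek.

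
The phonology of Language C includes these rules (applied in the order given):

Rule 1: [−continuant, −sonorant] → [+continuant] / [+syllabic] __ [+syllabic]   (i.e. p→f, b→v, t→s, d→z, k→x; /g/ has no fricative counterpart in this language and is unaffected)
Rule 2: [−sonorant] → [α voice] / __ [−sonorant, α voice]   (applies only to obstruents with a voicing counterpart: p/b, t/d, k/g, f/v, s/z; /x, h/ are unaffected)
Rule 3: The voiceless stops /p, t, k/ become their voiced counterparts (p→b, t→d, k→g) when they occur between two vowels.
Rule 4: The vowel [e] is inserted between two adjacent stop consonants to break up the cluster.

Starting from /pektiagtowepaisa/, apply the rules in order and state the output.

Rule 1 (intervocalic spirantization): /p/ is a stop between vowels /e/ and /a/, so it spirantizes to the fricative [f]. /pektiagtowepaisa/ → pektiagtowefaisa.
Rule 2 (regressive voicing assimilation): /g/ precedes the voiceless obstruent /t/, so it devoices to [k] by assimilation. /pektiagtowefaisa/ → pektiaktowefaisa.
Rule 3 (intervocalic voicing): no segment meets the environment; /pektiaktowefaisa/ is unchanged.
Rule 4 (stop-cluster e-epenthesis): /k/ and /t/ form a stop–stop cluster, so [e] is inserted between them. /k/ and /t/ form a stop–stop cluster, so [e] is inserted between them. /pektiaktowefaisa/ → peketiaketowefaisa.

peketiaketowefaisa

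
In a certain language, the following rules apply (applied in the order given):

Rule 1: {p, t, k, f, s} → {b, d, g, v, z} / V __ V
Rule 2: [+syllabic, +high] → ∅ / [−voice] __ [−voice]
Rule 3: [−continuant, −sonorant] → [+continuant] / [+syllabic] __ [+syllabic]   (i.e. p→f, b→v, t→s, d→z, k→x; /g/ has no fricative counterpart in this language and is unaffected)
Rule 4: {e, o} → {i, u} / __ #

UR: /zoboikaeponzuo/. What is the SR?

Rule 1 (intervocalic voicing): /k/ is a voiceless obstruent between vowels /i/ and /a/, so it voices to [g]. /p/ is a voiceless obstruent between vowels /e/ and /o/, so it voices to [b]. /zoboikaeponzuo/ → zoboigaebonzuo.
Rule 2 (high vowel syncope): no segment meets the environment; /zoboigaebonzuo/ is unchanged.
Rule 3 (intervocalic spirantization): /b/ is a stop between vowels /o/ and /o/, so it spirantizes to the fricative [v]. /b/ is a stop between vowels /e/ and /o/, so it spirantizes to the fricative [v]. /zoboigaebonzuo/ → zovoigaevonzuo.
Rule 4 (final vowel raising): /o/ is a mid vowel in word-final position, so it raises to [u]. /zovoigaevonzuo/ → zovoigaevonzuu.

zovoigaevonzuu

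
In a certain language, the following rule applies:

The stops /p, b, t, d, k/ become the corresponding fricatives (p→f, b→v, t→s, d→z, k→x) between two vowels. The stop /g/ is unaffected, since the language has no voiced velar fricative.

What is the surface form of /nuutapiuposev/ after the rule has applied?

nuusafiufosev

/t/ is a stop between vowels /u/ and /a/, so it spirantizes to the fricative [s].
/p/ is a stop between vowels /a/ and /i/, so it spirantizes to the fricative [f].
/p/ is a stop between vowels /u/ and /o/, so it spirantizes to the fricative [f].
Surface form: [nuusafiufosev].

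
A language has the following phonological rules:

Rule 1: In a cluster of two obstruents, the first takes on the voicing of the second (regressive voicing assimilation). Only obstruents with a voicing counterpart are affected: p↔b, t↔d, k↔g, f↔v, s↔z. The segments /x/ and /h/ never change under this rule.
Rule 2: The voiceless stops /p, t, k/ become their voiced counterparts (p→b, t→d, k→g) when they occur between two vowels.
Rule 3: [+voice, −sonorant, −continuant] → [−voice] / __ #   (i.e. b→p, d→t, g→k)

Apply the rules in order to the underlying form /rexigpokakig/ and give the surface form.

Rule 1 (regressive voicing assimilation): /g/ precedes the voiceless obstruent /p/, so it devoices to [k] by assimilation. /rexigpokakig/ → rexikpokakig.
Rule 2 (intervocalic voicing): /k/ is a voiceless stop between vowels /o/ and /a/, so it voices to [g]. /k/ is a voiceless stop between vowels /a/ and /i/, so it voices to [g]. /rexikpokakig/ → rexikpogagig.
Rule 3 (final devoicing): /g/ is a voiced stop in word-final position, so it devoices to [k]. /rexikpogagig/ → rexikpogagik.

rexikpogagik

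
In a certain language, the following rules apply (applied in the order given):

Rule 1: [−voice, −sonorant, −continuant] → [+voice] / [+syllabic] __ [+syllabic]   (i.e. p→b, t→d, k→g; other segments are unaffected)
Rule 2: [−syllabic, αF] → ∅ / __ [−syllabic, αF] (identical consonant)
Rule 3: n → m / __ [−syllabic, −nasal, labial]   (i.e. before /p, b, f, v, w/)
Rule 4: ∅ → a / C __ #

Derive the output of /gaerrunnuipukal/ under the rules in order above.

gaerunuibugala

Rule 1 (intervocalic voicing): /p/ is a voiceless stop between vowels /i/ and /u/, so it voices to [b]. /k/ is a voiceless stop between vowels /u/ and /a/, so it voices to [g]. /gaerrunnuipukal/ → gaerrunnuibugal.
Rule 2 (degemination): /rr/ is a geminate; the first /r/ deletes. /nn/ is a geminate; the first /n/ deletes. /gaerrunnuibugal/ → gaerunuibugal.
Rule 3 (nasal place assimilation): no segment meets the environment; /gaerunuibugal/ is unchanged.
Rule 4 (final a-epenthesis): the form ends in the consonant /l/, so [a] is inserted word-finally. /gaerunuibugal/ → gaerunuibugala.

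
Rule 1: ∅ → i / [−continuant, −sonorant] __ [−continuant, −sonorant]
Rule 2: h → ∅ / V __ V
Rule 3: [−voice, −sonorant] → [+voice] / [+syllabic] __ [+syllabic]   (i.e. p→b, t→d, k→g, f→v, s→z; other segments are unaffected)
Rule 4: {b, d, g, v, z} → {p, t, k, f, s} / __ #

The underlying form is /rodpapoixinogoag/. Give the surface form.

rodibaboixinogoak

Rule 1 (stop-cluster i-epenthesis): /d/ and /p/ form a stop–stop cluster, so [i] is inserted between them. /rodpapoixinogoag/ → rodipapoixinogoag.
Rule 2 (intervocalic h-deletion): no segment meets the environment; /rodipapoixinogoag/ is unchanged.
Rule 3 (intervocalic voicing): /p/ is a voiceless obstruent between vowels /i/ and /a/, so it voices to [b]. /p/ is a voiceless obstruent between vowels /a/ and /o/, so it voices to [b]. /rodipapoixinogoag/ → rodibaboixinogoag.
Rule 4 (final devoicing): /g/ is a voiced obstruent in word-final position, so it devoices to [k]. /rodibaboixinogoag/ → rodibaboixinogoak.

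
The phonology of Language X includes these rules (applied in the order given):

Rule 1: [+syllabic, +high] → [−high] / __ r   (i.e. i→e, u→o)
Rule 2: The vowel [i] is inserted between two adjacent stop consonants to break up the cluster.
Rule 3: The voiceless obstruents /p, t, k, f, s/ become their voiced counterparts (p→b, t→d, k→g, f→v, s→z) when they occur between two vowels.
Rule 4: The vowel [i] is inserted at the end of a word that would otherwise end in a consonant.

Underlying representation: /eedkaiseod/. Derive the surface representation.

eedigaizeodi

Rule 1 (pre-rhotic lowering): no segment meets the environment; /eedkaiseod/ is unchanged.
Rule 2 (stop-cluster i-epenthesis): /d/ and /k/ form a stop–stop cluster, so [i] is inserted between them. /eedkaiseod/ → eedikaiseod.
Rule 3 (intervocalic voicing): /k/ is a voiceless obstruent between vowels /i/ and /a/, so it voices to [g]. /s/ is a voiceless obstruent between vowels /i/ and /e/, so it voices to [z]. /eedikaiseod/ → eedigaizeod.
Rule 4 (final i-epenthesis): the form ends in the consonant /d/, so [i] is inserted word-finally. /eedigaizeod/ → eedigaizeodi.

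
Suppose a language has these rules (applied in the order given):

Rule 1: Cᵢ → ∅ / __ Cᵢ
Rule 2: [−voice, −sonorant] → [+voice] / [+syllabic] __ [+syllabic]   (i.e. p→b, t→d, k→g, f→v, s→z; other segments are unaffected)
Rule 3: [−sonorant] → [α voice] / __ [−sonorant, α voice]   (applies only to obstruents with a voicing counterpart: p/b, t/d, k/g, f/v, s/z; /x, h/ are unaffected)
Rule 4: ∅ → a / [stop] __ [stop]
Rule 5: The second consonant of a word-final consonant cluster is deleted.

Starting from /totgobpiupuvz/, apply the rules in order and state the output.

todagopapiubuv

Rule 1 (degemination): no segment meets the environment; /totgobpiupuvz/ is unchanged.
Rule 2 (intervocalic voicing): /p/ is a voiceless obstruent between vowels /u/ and /u/, so it voices to [b]. /totgobpiupuvz/ → totgobpiubuvz.
Rule 3 (regressive voicing assimilation): /t/ precedes the voiced obstruent /g/, so it voices to [d] by assimilation. /b/ precedes the voiceless obstruent /p/, so it devoices to [p] by assimilation. /totgobpiubuvz/ → todgoppiubuvz.
Rule 4 (stop-cluster a-epenthesis): /d/ and /g/ form a stop–stop cluster, so [a] is inserted between them. /p/ and /p/ form a stop–stop cluster, so [a] is inserted between them. /todgoppiubuvz/ → todagopapiubuvz.
Rule 5 (final cluster simplification): /z/ is the second consonant of a word-final cluster /vz/, so it deletes. /todagopapiubuvz/ → todagopapiubuv.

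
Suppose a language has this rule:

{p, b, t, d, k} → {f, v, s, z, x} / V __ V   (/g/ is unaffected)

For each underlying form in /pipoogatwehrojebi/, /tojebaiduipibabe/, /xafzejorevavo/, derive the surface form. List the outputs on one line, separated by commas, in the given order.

pifoogatwehrojevi, tojevaizuifivave, xafzejorevavo

/pipoogatwehrojebi/: /p/ is a stop between vowels /i/ and /o/, so it spirantizes to the fricative [f]. /b/ is a stop between vowels /e/ and /i/, so it spirantizes to the fricative [v]. → [pifoogatwehrojevi].
/tojebaiduipibabe/: /b/ is a stop between vowels /e/ and /a/, so it spirantizes to the fricative [v]. /d/ is a stop between vowels /i/ and /u/, so it spirantizes to the fricative [z]. /p/ is a stop between vowels /i/ and /i/, so it spirantizes to the fricative [f]. /b/ is a stop between vowels /i/ and /a/, so it spirantizes to the fricative [v]. /b/ is a stop between vowels /a/ and /e/, so it spirantizes to the fricative [v]. → [tojevaizuifivave].
/xafzejorevavo/: the rule's environment is not met; surfaces unchanged as [xafzejorevavo].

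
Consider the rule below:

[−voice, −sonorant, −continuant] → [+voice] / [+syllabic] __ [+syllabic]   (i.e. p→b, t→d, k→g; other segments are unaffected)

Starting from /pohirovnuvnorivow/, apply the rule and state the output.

pohirovnuvnorivow

No segment of /pohirovnuvnorivow/ meets the structural description of the rule, so the form surfaces unchanged.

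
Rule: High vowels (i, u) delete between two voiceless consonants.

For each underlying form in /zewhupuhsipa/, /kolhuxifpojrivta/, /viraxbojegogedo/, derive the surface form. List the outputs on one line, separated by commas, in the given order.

zewhphspa, kolhxfpojrivta, viraxbojegogedo

/zewhupuhsipa/: /u/ is a high vowel flanked by voiceless consonants /h/ and /p/, so it deletes. /u/ is a high vowel flanked by voiceless consonants /p/ and /h/, so it deletes. /i/ is a high vowel flanked by voiceless consonants /s/ and /p/, so it deletes. → [zewhphspa].
/kolhuxifpojrivta/: /u/ is a high vowel flanked by voiceless consonants /h/ and /x/, so it deletes. /i/ is a high vowel flanked by voiceless consonants /x/ and /f/, so it deletes. → [kolhxfpojrivta].
/viraxbojegogedo/: the rule's environment is not met; surfaces unchanged as [viraxbojegogedo].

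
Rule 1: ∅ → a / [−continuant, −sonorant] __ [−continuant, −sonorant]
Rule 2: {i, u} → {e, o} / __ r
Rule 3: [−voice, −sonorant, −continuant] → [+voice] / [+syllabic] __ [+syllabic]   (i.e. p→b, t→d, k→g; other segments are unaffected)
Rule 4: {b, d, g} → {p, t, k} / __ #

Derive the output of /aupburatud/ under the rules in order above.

Rule 1 (stop-cluster a-epenthesis): /p/ and /b/ form a stop–stop cluster, so [a] is inserted between them. /aupburatud/ → aupaburatud.
Rule 2 (pre-rhotic lowering): /u/ is a high vowel immediately before /r/, so it lowers to [o]. /aupaburatud/ → aupaboratud.
Rule 3 (intervocalic voicing): /p/ is a voiceless stop between vowels /u/ and /a/, so it voices to [b]. /t/ is a voiceless stop between vowels /a/ and /u/, so it voices to [d]. /aupaboratud/ → aubaboradud.
Rule 4 (final devoicing): /d/ is a voiced stop in word-final position, so it devoices to [t]. /aubaboradud/ → aubaboradut.

aubaboradut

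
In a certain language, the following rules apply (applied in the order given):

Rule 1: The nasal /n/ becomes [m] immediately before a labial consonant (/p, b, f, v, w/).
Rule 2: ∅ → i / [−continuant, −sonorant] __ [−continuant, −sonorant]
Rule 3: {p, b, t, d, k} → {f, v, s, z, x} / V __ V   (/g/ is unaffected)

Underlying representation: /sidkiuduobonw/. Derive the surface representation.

Rule 1 (nasal place assimilation): /n/ precedes the labial consonant /w/, so it assimilates in place to [m]. /sidkiuduobonw/ → sidkiuduobomw.
Rule 2 (stop-cluster i-epenthesis): /d/ and /k/ form a stop–stop cluster, so [i] is inserted between them. /sidkiuduobomw/ → sidikiuduobomw.
Rule 3 (intervocalic spirantization): /d/ is a stop between vowels /i/ and /i/, so it spirantizes to the fricative [z]. /k/ is a stop between vowels /i/ and /i/, so it spirantizes to the fricative [x]. /d/ is a stop between vowels /u/ and /u/, so it spirantizes to the fricative [z]. /b/ is a stop between vowels /o/ and /o/, so it spirantizes to the fricative [v]. /sidikiuduobomw/ → sizixiuzuovomw.

sizixiuzuovomw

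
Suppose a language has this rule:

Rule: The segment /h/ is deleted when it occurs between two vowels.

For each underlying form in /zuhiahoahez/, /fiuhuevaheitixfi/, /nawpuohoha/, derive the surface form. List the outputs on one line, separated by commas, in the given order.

/zuhiahoahez/: /h/ occurs between vowels /u/ and /i/, so it deletes. /h/ occurs between vowels /a/ and /o/, so it deletes. /h/ occurs between vowels /a/ and /e/, so it deletes. → [zuiaoaez].
/fiuhuevaheitixfi/: /h/ occurs between vowels /u/ and /u/, so it deletes. /h/ occurs between vowels /a/ and /e/, so it deletes. → [fiuuevaeitixfi].
/nawpuohoha/: /h/ occurs between vowels /o/ and /o/, so it deletes. /h/ occurs between vowels /o/ and /a/, so it deletes. → [nawpuooa].

zuiaoaez, fiuuevaeitixfi, nawpuooa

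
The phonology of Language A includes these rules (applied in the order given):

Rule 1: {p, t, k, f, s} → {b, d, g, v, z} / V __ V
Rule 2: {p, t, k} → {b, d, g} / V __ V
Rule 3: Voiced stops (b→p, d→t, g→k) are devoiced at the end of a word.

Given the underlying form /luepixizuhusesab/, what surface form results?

luebixizuhuzezap

Rule 1 (intervocalic voicing): /p/ is a voiceless obstruent between vowels /e/ and /i/, so it voices to [b]. /s/ is a voiceless obstruent between vowels /u/ and /e/, so it voices to [z]. /s/ is a voiceless obstruent between vowels /e/ and /a/, so it voices to [z]. /luepixizuhusesab/ → luebixizuhuzezab.
Rule 2 (intervocalic voicing): no segment meets the environment; /luebixizuhuzezab/ is unchanged.
Rule 3 (final devoicing): /b/ is a voiced stop in word-final position, so it devoices to [p]. /luebixizuhuzezab/ → luebixizuhuzezap.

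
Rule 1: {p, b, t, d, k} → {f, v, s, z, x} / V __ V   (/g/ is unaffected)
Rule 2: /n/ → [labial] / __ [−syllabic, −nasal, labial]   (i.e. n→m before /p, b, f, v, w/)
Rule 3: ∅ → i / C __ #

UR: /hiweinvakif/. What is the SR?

Rule 1 (intervocalic spirantization): /k/ is a stop between vowels /a/ and /i/, so it spirantizes to the fricative [x]. /hiweinvakif/ → hiweinvaxif.
Rule 2 (nasal place assimilation): /n/ precedes the labial consonant /v/, so it assimilates in place to [m]. /hiweinvaxif/ → hiweimvaxif.
Rule 3 (final i-epenthesis): the form ends in the consonant /f/, so [i] is inserted word-finally. /hiweimvaxif/ → hiweimvaxifi.

hiweimvaxifi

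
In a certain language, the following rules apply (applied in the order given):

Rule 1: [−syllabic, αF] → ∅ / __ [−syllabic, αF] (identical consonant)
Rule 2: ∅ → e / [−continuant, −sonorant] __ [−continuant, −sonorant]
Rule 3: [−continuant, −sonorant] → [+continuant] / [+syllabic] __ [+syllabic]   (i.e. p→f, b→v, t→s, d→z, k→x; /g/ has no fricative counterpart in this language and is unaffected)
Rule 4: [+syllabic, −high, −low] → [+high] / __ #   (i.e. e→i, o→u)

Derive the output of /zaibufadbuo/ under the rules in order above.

zaivufazevuu

Rule 1 (degemination): no segment meets the environment; /zaibufadbuo/ is unchanged.
Rule 2 (stop-cluster e-epenthesis): /d/ and /b/ form a stop–stop cluster, so [e] is inserted between them. /zaibufadbuo/ → zaibufadebuo.
Rule 3 (intervocalic spirantization): /b/ is a stop between vowels /i/ and /u/, so it spirantizes to the fricative [v]. /d/ is a stop between vowels /a/ and /e/, so it spirantizes to the fricative [z]. /b/ is a stop between vowels /e/ and /u/, so it spirantizes to the fricative [v]. /zaibufadebuo/ → zaivufazevuo.
Rule 4 (final vowel raising): /o/ is a mid vowel in word-final position, so it raises to [u]. /zaivufazevuo/ → zaivufazevuu.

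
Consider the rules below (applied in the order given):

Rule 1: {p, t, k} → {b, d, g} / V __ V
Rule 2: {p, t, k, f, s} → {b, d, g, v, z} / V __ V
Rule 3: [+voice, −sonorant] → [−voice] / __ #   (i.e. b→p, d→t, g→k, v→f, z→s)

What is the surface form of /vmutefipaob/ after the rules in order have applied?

vmudevibaop

Rule 1 (intervocalic voicing): /t/ is a voiceless stop between vowels /u/ and /e/, so it voices to [d]. /p/ is a voiceless stop between vowels /i/ and /a/, so it voices to [b]. /vmutefipaob/ → vmudefibaob.
Rule 2 (intervocalic voicing): /f/ is a voiceless obstruent between vowels /e/ and /i/, so it voices to [v]. /vmudefibaob/ → vmudevibaob.
Rule 3 (final devoicing): /b/ is a voiced obstruent in word-final position, so it devoices to [p]. /vmudevibaob/ → vmudevibaop.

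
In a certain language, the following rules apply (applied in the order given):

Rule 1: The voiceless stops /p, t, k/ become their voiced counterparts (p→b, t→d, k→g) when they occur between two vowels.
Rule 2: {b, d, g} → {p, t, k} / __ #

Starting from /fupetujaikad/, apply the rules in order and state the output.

fubedujaigat

Rule 1 (intervocalic voicing): /p/ is a voiceless stop between vowels /u/ and /e/, so it voices to [b]. /t/ is a voiceless stop between vowels /e/ and /u/, so it voices to [d]. /k/ is a voiceless stop between vowels /i/ and /a/, so it voices to [g]. /fupetujaikad/ → fubedujaigad.
Rule 2 (final devoicing): /d/ is a voiced stop in word-final position, so it devoices to [t]. /fubedujaigad/ → fubedujaigat.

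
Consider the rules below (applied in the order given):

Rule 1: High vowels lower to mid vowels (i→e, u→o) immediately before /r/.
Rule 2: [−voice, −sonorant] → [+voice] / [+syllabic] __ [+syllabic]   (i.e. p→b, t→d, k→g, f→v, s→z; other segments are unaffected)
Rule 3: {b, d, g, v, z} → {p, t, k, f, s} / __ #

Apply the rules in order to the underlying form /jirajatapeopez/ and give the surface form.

Rule 1 (pre-rhotic lowering): /i/ is a high vowel immediately before /r/, so it lowers to [e]. /jirajatapeopez/ → jerajatapeopez.
Rule 2 (intervocalic voicing): /t/ is a voiceless obstruent between vowels /a/ and /a/, so it voices to [d]. /p/ is a voiceless obstruent between vowels /a/ and /e/, so it voices to [b]. /p/ is a voiceless obstruent between vowels /o/ and /e/, so it voices to [b]. /jerajatapeopez/ → jerajadabeobez.
Rule 3 (final devoicing): /z/ is a voiced obstruent in word-final position, so it devoices to [s]. /jerajadabeobez/ → jerajadabeobes.

jerajadabeobes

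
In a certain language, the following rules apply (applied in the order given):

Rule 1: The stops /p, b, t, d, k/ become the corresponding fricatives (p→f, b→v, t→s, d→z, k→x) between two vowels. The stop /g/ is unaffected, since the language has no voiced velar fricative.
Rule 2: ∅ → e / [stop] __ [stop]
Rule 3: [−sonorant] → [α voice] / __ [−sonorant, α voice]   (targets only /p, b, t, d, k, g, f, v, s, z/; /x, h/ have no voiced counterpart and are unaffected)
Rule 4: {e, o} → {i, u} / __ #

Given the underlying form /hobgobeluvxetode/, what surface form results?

hobegovelufxesozi

Rule 1 (intervocalic spirantization): /b/ is a stop between vowels /o/ and /e/, so it spirantizes to the fricative [v]. /t/ is a stop between vowels /e/ and /o/, so it spirantizes to the fricative [s]. /d/ is a stop between vowels /o/ and /e/, so it spirantizes to the fricative [z]. /hobgobeluvxetode/ → hobgoveluvxesoze.
Rule 2 (stop-cluster e-epenthesis): /b/ and /g/ form a stop–stop cluster, so [e] is inserted between them. /hobgoveluvxesoze/ → hobegoveluvxesoze.
Rule 3 (regressive voicing assimilation): /v/ precedes the voiceless obstruent /x/, so it devoices to [f] by assimilation. /hobegoveluvxesoze/ → hobegovelufxesoze.
Rule 4 (final vowel raising): /e/ is a mid vowel in word-final position, so it raises to [i]. /hobegovelufxesoze/ → hobegovelufxesozi.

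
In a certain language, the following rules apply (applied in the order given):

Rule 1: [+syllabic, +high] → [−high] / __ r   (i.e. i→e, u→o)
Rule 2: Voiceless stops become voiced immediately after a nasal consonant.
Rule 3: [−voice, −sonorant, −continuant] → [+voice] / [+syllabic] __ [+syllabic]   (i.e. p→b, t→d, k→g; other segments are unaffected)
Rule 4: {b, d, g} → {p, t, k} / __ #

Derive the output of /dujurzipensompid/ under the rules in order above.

dujorzibensombit

Rule 1 (pre-rhotic lowering): /u/ is a high vowel immediately before /r/, so it lowers to [o]. /dujurzipensompid/ → dujorzipensompid.
Rule 2 (post-nasal voicing): /p/ is a voiceless stop immediately after the nasal /m/, so it voices to [b]. /dujorzipensompid/ → dujorzipensombid.
Rule 3 (intervocalic voicing): /p/ is a voiceless stop between vowels /i/ and /e/, so it voices to [b]. /dujorzipensombid/ → dujorzibensombid.
Rule 4 (final devoicing): /d/ is a voiced stop in word-final position, so it devoices to [t]. /dujorzibensombid/ → dujorzibensombit.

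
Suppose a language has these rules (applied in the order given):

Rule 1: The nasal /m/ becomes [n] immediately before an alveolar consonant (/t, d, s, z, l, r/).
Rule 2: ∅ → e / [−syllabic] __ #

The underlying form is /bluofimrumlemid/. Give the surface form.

Rule 1 (nasal place assimilation): /m/ precedes the alveolar consonant /r/, so it assimilates in place to [n]. /m/ precedes the alveolar consonant /l/, so it assimilates in place to [n]. /bluofimrumlemid/ → bluofinrunlemid.
Rule 2 (final e-epenthesis): the form ends in the consonant /d/, so [e] is inserted word-finally. /bluofinrunlemid/ → bluofinrunlemide.

bluofinrunlemide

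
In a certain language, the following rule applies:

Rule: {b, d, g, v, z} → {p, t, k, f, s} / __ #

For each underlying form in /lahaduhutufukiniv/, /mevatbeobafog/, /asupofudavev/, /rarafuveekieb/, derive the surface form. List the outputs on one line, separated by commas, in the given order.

/lahaduhutufukiniv/: /v/ is a voiced obstruent in word-final position, so it devoices to [f]. → [lahaduhutufukinif].
/mevatbeobafog/: /g/ is a voiced obstruent in word-final position, so it devoices to [k]. → [mevatbeobafok].
/asupofudavev/: /v/ is a voiced obstruent in word-final position, so it devoices to [f]. → [asupofudavef].
/rarafuveekieb/: /b/ is a voiced obstruent in word-final position, so it devoices to [p]. → [rarafuveekiep].

lahaduhutufukinif, mevatbeobafok, asupofudavef, rarafuveekiep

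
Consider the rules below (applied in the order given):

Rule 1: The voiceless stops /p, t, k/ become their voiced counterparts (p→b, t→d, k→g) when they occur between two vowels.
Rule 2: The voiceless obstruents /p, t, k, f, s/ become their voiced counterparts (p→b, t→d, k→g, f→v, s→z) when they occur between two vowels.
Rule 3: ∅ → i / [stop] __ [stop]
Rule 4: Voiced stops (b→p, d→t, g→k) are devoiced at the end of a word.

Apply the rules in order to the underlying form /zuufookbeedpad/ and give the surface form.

Rule 1 (intervocalic voicing): no segment meets the environment; /zuufookbeedpad/ is unchanged.
Rule 2 (intervocalic voicing): /f/ is a voiceless obstruent between vowels /u/ and /o/, so it voices to [v]. /zuufookbeedpad/ → zuuvookbeedpad.
Rule 3 (stop-cluster i-epenthesis): /k/ and /b/ form a stop–stop cluster, so [i] is inserted between them. /d/ and /p/ form a stop–stop cluster, so [i] is inserted between them. /zuuvookbeedpad/ → zuuvookibeedipad.
Rule 4 (final devoicing): /d/ is a voiced stop in word-final position, so it devoices to [t]. /zuuvookibeedipad/ → zuuvookibeedipat.

zuuvookibeedipat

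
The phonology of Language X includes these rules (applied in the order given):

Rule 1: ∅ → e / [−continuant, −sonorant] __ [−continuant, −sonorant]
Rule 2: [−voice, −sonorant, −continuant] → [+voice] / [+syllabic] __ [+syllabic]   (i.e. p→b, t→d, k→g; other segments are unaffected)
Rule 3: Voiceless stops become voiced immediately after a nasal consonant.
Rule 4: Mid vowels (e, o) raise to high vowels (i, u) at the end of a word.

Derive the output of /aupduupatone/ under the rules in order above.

aubeduubadoni

Rule 1 (stop-cluster e-epenthesis): /p/ and /d/ form a stop–stop cluster, so [e] is inserted between them. /aupduupatone/ → aupeduupatone.
Rule 2 (intervocalic voicing): /p/ is a voiceless stop between vowels /u/ and /e/, so it voices to [b]. /p/ is a voiceless stop between vowels /u/ and /a/, so it voices to [b]. /t/ is a voiceless stop between vowels /a/ and /o/, so it voices to [d]. /aupeduupatone/ → aubeduubadone.
Rule 3 (post-nasal voicing): no segment meets the environment; /aubeduubadone/ is unchanged.
Rule 4 (final vowel raising): /e/ is a mid vowel in word-final position, so it raises to [i]. /aubeduubadone/ → aubeduubadoni.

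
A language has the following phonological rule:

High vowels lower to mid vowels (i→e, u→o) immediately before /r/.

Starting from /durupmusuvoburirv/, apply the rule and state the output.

dorupmusuvoborerv

Scanning /durupmusuvoburirv/: /u/ is a high vowel immediately before /r/, so it lowers to [o]; /u/ at position 4 is not in the conditioning environment; /u/ at position 7 is not in the conditioning environment; /u/ at position 9 is not in the conditioning environment; /u/ is a high vowel immediately before /r/, so it lowers to [o]; /i/ is a high vowel immediately before /r/, so it lowers to [e].
Result: [dorupmusuvoborerv].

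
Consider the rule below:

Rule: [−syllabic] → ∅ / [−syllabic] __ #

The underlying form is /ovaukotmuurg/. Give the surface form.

/g/ is the second consonant of a word-final cluster /rg/, so it deletes.
Surface form: [ovaukotmuur].

ovaukotmuur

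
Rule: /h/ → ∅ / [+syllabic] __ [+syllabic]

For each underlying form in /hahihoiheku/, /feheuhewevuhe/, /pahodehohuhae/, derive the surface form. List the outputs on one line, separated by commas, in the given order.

/hahihoiheku/: /h/ occurs between vowels /a/ and /i/, so it deletes. /h/ occurs between vowels /i/ and /o/, so it deletes. /h/ occurs between vowels /i/ and /e/, so it deletes. → [haioieku].
/feheuhewevuhe/: /h/ occurs between vowels /e/ and /e/, so it deletes. /h/ occurs between vowels /u/ and /e/, so it deletes. /h/ occurs between vowels /u/ and /e/, so it deletes. → [feeuewevue].
/pahodehohuhae/: /h/ occurs between vowels /a/ and /o/, so it deletes. /h/ occurs between vowels /e/ and /o/, so it deletes. /h/ occurs between vowels /o/ and /u/, so it deletes. /h/ occurs between vowels /u/ and /a/, so it deletes. → [paodeouae].

haioieku, feeuewevue, paodeouae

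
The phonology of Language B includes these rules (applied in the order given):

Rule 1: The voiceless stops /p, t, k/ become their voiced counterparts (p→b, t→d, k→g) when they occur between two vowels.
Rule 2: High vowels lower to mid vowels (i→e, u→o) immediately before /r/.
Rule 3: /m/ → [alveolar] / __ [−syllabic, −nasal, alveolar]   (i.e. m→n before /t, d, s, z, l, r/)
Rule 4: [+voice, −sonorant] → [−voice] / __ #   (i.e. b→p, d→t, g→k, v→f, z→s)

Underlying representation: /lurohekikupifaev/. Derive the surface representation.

lorohegigubifaef

Rule 1 (intervocalic voicing): /k/ is a voiceless stop between vowels /e/ and /i/, so it voices to [g]. /k/ is a voiceless stop between vowels /i/ and /u/, so it voices to [g]. /p/ is a voiceless stop between vowels /u/ and /i/, so it voices to [b]. /lurohekikupifaev/ → lurohegigubifaev.
Rule 2 (pre-rhotic lowering): /u/ is a high vowel immediately before /r/, so it lowers to [o]. /lurohegigubifaev/ → lorohegigubifaev.
Rule 3 (nasal place assimilation): no segment meets the environment; /lorohegigubifaev/ is unchanged.
Rule 4 (final devoicing): /v/ is a voiced obstruent in word-final position, so it devoices to [f]. /lorohegigubifaev/ → lorohegigubifaef.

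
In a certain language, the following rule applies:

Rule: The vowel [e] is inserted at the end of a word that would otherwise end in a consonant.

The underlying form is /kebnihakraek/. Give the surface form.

the form ends in the consonant /k/, so [e] is inserted word-finally.
Surface form: [kebnihakraeke].

kebnihakraeke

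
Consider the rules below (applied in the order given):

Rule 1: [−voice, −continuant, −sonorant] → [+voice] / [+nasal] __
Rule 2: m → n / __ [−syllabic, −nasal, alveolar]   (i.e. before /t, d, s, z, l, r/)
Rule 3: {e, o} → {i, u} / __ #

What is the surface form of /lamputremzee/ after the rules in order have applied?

Rule 1 (post-nasal voicing): /p/ is a voiceless stop immediately after the nasal /m/, so it voices to [b]. /lamputremzee/ → lambutremzee.
Rule 2 (nasal place assimilation): /m/ precedes the alveolar consonant /z/, so it assimilates in place to [n]. /lambutremzee/ → lambutrenzee.
Rule 3 (final vowel raising): /e/ is a mid vowel in word-final position, so it raises to [i]. /lambutrenzee/ → lambutrenzei.

lambutrenzei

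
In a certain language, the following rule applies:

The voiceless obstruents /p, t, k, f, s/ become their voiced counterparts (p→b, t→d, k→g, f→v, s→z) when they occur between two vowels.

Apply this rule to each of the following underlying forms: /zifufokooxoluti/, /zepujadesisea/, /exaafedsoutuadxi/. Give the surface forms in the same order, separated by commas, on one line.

/zifufokooxoluti/: /f/ is a voiceless obstruent between vowels /i/ and /u/, so it voices to [v]. /f/ is a voiceless obstruent between vowels /u/ and /o/, so it voices to [v]. /k/ is a voiceless obstruent between vowels /o/ and /o/, so it voices to [g]. /t/ is a voiceless obstruent between vowels /u/ and /i/, so it voices to [d]. → [zivuvogooxoludi].
/zepujadesisea/: /p/ is a voiceless obstruent between vowels /e/ and /u/, so it voices to [b]. /s/ is a voiceless obstruent between vowels /e/ and /i/, so it voices to [z]. /s/ is a voiceless obstruent between vowels /i/ and /e/, so it voices to [z]. → [zebujadezizea].
/exaafedsoutuadxi/: /f/ is a voiceless obstruent between vowels /a/ and /e/, so it voices to [v]. /t/ is a voiceless obstruent between vowels /u/ and /u/, so it voices to [d]. → [exaavedsouduadxi].

zivuvogooxoludi, zebujadezizea, exaavedsouduadxi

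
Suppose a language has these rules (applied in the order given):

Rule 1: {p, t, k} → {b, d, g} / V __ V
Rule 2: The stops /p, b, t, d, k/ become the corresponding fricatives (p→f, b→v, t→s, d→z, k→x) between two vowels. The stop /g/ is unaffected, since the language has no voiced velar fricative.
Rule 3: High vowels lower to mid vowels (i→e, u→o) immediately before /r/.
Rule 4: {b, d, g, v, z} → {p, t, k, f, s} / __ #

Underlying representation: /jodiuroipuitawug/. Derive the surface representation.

Rule 1 (intervocalic voicing): /p/ is a voiceless stop between vowels /i/ and /u/, so it voices to [b]. /t/ is a voiceless stop between vowels /i/ and /a/, so it voices to [d]. /jodiuroipuitawug/ → jodiuroibuidawug.
Rule 2 (intervocalic spirantization): /d/ is a stop between vowels /o/ and /i/, so it spirantizes to the fricative [z]. /b/ is a stop between vowels /i/ and /u/, so it spirantizes to the fricative [v]. /d/ is a stop between vowels /i/ and /a/, so it spirantizes to the fricative [z]. /jodiuroibuidawug/ → joziuroivuizawug.
Rule 3 (pre-rhotic lowering): /u/ is a high vowel immediately before /r/, so it lowers to [o]. /joziuroivuizawug/ → jozioroivuizawug.
Rule 4 (final devoicing): /g/ is a voiced obstruent in word-final position, so it devoices to [k]. /jozioroivuizawug/ → jozioroivuizawuk.

jozioroivuizawuk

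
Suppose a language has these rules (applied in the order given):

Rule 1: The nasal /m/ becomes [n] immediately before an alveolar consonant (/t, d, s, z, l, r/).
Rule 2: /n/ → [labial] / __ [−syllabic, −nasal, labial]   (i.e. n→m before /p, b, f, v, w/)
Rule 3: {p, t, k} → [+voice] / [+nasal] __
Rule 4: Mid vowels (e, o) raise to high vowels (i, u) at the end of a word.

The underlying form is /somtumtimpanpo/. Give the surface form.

sondundimbambu

Rule 1 (nasal place assimilation): /m/ precedes the alveolar consonant /t/, so it assimilates in place to [n]. /m/ precedes the alveolar consonant /t/, so it assimilates in place to [n]. /somtumtimpanpo/ → sontuntimpanpo.
Rule 2 (nasal place assimilation): /n/ precedes the labial consonant /p/, so it assimilates in place to [m]. /sontuntimpanpo/ → sontuntimpampo.
Rule 3 (post-nasal voicing): /t/ is a voiceless stop immediately after the nasal /n/, so it voices to [d]. /t/ is a voiceless stop immediately after the nasal /n/, so it voices to [d]. /p/ is a voiceless stop immediately after the nasal /m/, so it voices to [b]. /p/ is a voiceless stop immediately after the nasal /m/, so it voices to [b]. /sontuntimpampo/ → sondundimbambo.
Rule 4 (final vowel raising): /o/ is a mid vowel in word-final position, so it raises to [u]. /sondundimbambo/ → sondundimbambu.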